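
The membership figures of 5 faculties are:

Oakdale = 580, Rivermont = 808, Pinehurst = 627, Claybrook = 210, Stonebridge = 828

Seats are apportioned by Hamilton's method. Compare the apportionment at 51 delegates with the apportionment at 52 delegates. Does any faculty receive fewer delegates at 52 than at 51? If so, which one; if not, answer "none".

At 51 seats: Oakdale 10, Rivermont 13, Pinehurst 10, Claybrook 4, Stonebridge 14.
At 52 seats: Oakdale 10, Rivermont 14, Pinehurst 11, Claybrook 3, Stonebridge 14.
Claybrook drops from 4 to 3.

Claybrook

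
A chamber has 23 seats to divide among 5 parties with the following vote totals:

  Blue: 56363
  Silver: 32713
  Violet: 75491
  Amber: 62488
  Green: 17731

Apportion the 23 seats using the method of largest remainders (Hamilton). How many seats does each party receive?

The standard divisor is 244786/23 ≈ 10642.87.
Standard quotas: Blue 5.2958, Silver 3.0737, Violet 7.0931, Amber 5.8713, Green 1.6660.
Lower quotas: Blue 5, Silver 3, Violet 7, Amber 5, Green 1 (sum 21, leaving 2 seats).
Remainders in descending order: Amber 0.8713, Green 0.6660, Blue 0.2958, Violet 0.0931, Silver 0.0737.
The surplus seats go to Amber, Green.

Blue 5; Silver 3; Violet 7; Amber 6; Green 2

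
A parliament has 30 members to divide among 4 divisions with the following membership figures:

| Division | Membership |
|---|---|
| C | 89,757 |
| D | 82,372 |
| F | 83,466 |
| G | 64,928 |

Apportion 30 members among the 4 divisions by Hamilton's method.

C 8, D 8, F 8, G 6

Standard divisor: 320523 ÷ 30 ≈ 10684.1.
Standard quotas: C 8.4010, D 7.7098, F 7.8122, G 6.0771.
Lower quotas: C 8, D 7, F 7, G 6 (sum 28, leaving 2 seats).
Remainders in descending order: F 0.8122, D 0.7098, C 0.4010, G 0.0771.
The surplus seats go to F, D.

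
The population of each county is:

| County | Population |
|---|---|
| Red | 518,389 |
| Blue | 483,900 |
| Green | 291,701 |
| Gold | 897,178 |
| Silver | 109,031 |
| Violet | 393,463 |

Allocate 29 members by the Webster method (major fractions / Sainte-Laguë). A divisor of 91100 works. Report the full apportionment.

With modified divisor 91100: modified quotas Red 5.690, Blue 5.312, Green 3.202, Gold 9.848, Silver 1.197, Violet 4.319.
Rounding to the nearest integer: Red 6, Blue 5, Green 3, Gold 10, Silver 1, Violet 4 (total 29).

Red=6, Blue=5, Green=3, Gold=10, Silver=1, Violet=4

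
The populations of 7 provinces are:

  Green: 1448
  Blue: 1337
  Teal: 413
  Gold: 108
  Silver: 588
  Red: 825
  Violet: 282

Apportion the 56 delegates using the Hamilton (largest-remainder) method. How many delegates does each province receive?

Green=16, Blue=15, Teal=5, Gold=1, Silver=7, Red=9, Violet=3

Standard divisor: 5001 ÷ 56 ≈ 89.304.
Standard quotas: Green 16.214, Blue 14.971, Teal 4.625, Gold 1.209, Silver 6.584, Red 9.238, Violet 3.158.
Lower quotas: Green 16, Blue 14, Teal 4, Gold 1, Silver 6, Red 9, Violet 3 (sum 53, leaving 3 seats).
Remainders in descending order: Blue 0.971, Teal 0.625, Silver 0.584, Red 0.238, Green 0.214, Gold 0.209, Violet 0.158.
Largest remainders: Blue, Teal, Silver receive the extra seats.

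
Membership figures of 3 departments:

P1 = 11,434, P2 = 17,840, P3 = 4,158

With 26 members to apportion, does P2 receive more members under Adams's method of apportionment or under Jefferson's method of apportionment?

Jefferson

Adams: P1 9, P2 13, P3 4.
Jefferson: P1 9, P2 14, P3 3.
P2 gets 13 under Adams and 14 under Jefferson.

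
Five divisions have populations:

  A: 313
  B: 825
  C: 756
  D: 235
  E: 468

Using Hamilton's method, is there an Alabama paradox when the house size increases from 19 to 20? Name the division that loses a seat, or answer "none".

none

At 19 seats: A 2, B 6, C 6, D 2, E 3.
At 20 seats: A 2, B 6, C 6, D 2, E 4.
No division's allocation decreased.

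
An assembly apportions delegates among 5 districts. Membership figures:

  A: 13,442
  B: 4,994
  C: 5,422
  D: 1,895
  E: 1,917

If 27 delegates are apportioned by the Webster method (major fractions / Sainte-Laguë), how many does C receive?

5

Standard divisor 27670/27 ≈ 1024.815; standard quotas: A 13.117, B 4.873, C 5.291, D 1.849, E 1.871.
Rounding to the nearest integer gives A 13, B 5, C 5, D 2, E 2 — total 27, matching the house size, so no adjustment is needed.
C receives 5.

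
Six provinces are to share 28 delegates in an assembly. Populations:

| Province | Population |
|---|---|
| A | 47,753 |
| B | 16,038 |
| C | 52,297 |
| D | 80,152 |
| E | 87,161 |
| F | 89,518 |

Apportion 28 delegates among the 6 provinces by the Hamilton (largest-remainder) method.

A 4; B 1; C 4; D 6; E 6; F 7

Standard divisor: 372919 ÷ 28 ≈ 13318.536.
Standard quotas: A 3.5855, B 1.2042, C 3.9266, D 6.0181, E 6.5443, F 6.7213.
Lower quotas: A 3, B 1, C 3, D 6, E 6, F 6 (sum 25, leaving 3 seats).
Remainders in descending order: C 0.9266, F 0.7213, A 0.5855, E 0.5443, B 0.2042, D 0.0181.
Largest remainders: C, F, A receive the extra seats.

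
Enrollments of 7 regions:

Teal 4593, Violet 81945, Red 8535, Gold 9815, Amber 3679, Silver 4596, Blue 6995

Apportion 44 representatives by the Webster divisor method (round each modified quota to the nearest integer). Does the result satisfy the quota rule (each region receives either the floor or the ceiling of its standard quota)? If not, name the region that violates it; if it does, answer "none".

Violet

Standard quotas: Teal 1.682, Violet 30.007, Red 3.125, Gold 3.594, Amber 1.347, Silver 1.683, Blue 2.561.
Webster allocation: Teal 2, Violet 29, Red 3, Gold 4, Amber 1, Silver 2, Blue 3.
Violet has quota 30.007 (lower 30, upper 31) but receives 29 — outside the quota interval.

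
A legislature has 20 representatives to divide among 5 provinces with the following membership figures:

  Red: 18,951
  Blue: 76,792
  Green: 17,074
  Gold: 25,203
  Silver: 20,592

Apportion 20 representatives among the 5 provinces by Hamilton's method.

Total 158612; standard divisor 158612/20 ≈ 7930.6.
Standard quotas: Red 2.3896, Blue 9.6830, Green 2.1529, Gold 3.1779, Silver 2.5965.
Lower quotas: Red 2, Blue 9, Green 2, Gold 3, Silver 2 (sum 18, leaving 2 seats).
Remainders in descending order: Blue 0.6830, Silver 0.5965, Red 0.3896, Gold 0.1779, Green 0.1529.
Largest remainders: Blue, Silver receive the extra seats.

Red 2, Blue 10, Green 2, Gold 3, Silver 3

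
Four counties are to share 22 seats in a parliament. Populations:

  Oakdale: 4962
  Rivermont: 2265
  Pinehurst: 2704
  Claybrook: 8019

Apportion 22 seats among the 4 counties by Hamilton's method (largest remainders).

Total 17950; standard divisor 17950/22 ≈ 815.909.
Standard quotas: Oakdale 6.0816, Rivermont 2.7760, Pinehurst 3.3141, Claybrook 9.8283.
Lower quotas: Oakdale 6, Rivermont 2, Pinehurst 3, Claybrook 9 (sum 20, leaving 2 seats).
Remainders in descending order: Claybrook 0.8283, Rivermont 0.7760, Pinehurst 0.3141, Oakdale 0.0816.
Largest remainders: Claybrook, Rivermont receive the extra seats.

Oakdale=6, Rivermont=3, Pinehurst=3, Claybrook=10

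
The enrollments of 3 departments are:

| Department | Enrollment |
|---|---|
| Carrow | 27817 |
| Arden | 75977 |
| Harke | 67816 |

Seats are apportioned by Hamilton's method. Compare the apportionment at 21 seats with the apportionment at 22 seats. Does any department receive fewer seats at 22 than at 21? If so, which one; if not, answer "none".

Carrow

At 21 seats: Carrow 4, Arden 9, Harke 8.
At 22 seats: Carrow 3, Arden 10, Harke 9.
Carrow drops from 4 to 3.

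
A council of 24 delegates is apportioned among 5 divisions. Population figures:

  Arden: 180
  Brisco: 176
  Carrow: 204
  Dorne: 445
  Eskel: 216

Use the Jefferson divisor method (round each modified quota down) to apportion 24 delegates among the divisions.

Standard divisor 1221/24 ≈ 50.875; standard quotas: Arden 3.538, Brisco 3.459, Carrow 4.010, Dorne 8.747, Eskel 4.246.
Rounding down gives 3, 3, 4, 8, 4 = 22 seats, so the divisor must be adjusted.
With modified divisor 44.75: modified quotas Arden 4.022, Brisco 3.933, Carrow 4.559, Dorne 9.944, Eskel 4.827.
Rounding down: Arden 4, Brisco 3, Carrow 4, Dorne 9, Eskel 4 (total 24).

Arden: 4; Brisco: 3; Carrow: 4; Dorne: 9; Eskel: 4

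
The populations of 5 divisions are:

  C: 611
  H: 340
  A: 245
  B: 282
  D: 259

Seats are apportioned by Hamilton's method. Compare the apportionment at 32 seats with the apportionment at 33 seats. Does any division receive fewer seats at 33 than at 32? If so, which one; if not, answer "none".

none

At 32 seats: C 11, H 6, A 5, B 5, D 5.
At 33 seats: C 12, H 6, A 5, B 5, D 5.
No division's allocation decreased.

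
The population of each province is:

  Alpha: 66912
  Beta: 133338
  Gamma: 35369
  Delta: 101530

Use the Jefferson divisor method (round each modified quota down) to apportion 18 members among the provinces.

Standard divisor 337149/18 ≈ 18730.5; standard quotas: Alpha 3.572, Beta 7.119, Gamma 1.888, Delta 5.421.
Rounding down gives 3, 7, 1, 5 = 16 seats, so the divisor must be adjusted.
With modified divisor 16820: modified quotas Alpha 3.978, Beta 7.927, Gamma 2.103, Delta 6.036.
Rounding down: Alpha 3, Beta 7, Gamma 2, Delta 6 (total 18).

Alpha=3, Beta=7, Gamma=2, Delta=6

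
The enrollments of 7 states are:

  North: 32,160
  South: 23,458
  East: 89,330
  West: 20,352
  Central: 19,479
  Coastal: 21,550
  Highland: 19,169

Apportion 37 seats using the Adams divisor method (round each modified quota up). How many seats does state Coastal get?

Standard divisor 225498/37 ≈ 6094.541; standard quotas: North 5.277, South 3.849, East 14.657, West 3.339, Central 3.196, Coastal 3.536, Highland 3.145.
Rounding up gives 6, 4, 15, 4, 4, 4, 4 = 41 seats, so the divisor must be adjusted.
With modified divisor 6600: modified quotas North 4.873, South 3.554, East 13.535, West 3.084, Central 2.951, Coastal 3.265, Highland 2.904.
Rounding up: North 5, South 4, East 14, West 4, Central 3, Coastal 4, Highland 3 (total 37).
Coastal receives 4.

4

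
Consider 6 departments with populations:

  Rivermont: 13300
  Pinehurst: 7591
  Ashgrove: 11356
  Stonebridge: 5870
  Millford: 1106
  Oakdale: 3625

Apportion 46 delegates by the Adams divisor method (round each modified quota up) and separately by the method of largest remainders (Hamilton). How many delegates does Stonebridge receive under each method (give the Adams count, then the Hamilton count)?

Adams: Rivermont 14, Pinehurst 8, Ashgrove 12, Stonebridge 6, Millford 2, Oakdale 4.
Hamilton: Rivermont 14, Pinehurst 8, Ashgrove 12, Stonebridge 7, Millford 1, Oakdale 4.
Stonebridge gets 6 under Adams and 7 under Hamilton.

6 and 7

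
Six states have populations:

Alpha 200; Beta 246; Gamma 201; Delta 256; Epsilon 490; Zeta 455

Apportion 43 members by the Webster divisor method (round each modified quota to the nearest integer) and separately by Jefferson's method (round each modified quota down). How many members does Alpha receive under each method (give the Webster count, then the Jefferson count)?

Webster: Alpha 5, Beta 6, Gamma 5, Delta 6, Epsilon 11, Zeta 10.
Jefferson: Alpha 4, Beta 6, Gamma 4, Delta 6, Epsilon 12, Zeta 11.
Alpha gets 5 under Webster and 4 under Jefferson.

5 and 4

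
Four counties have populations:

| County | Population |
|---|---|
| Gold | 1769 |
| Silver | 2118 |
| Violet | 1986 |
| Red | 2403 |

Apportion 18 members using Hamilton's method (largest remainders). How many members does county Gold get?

Standard divisor: 8276 ÷ 18 ≈ 459.778.
Standard quotas: Gold 3.848, Silver 4.607, Violet 4.319, Red 5.226.
Lower quotas: Gold 3, Silver 4, Violet 4, Red 5 (sum 16, leaving 2 seats).
Remainders in descending order: Gold 0.848, Silver 0.607, Violet 0.319, Red 0.226.
Largest remainders: Gold, Silver receive the extra seats.
Gold receives 4.

4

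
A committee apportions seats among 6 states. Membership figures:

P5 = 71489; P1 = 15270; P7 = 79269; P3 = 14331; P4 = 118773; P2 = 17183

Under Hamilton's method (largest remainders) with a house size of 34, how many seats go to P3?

1

The standard divisor is 316315/34 ≈ 9303.382.
Standard quotas: P5 7.6842, P1 1.6413, P7 8.5204, P3 1.5404, P4 12.7666, P2 1.8470.
Lower quotas: P5 7, P1 1, P7 8, P3 1, P4 12, P2 1 (sum 30, leaving 4 seats).
Remainders in descending order: P2 0.8470, P4 0.7666, P5 0.6842, P1 0.6413, P3 0.5404, P7 0.5204.
The surplus seats go to P2, P4, P5, P1.
P3 receives 1.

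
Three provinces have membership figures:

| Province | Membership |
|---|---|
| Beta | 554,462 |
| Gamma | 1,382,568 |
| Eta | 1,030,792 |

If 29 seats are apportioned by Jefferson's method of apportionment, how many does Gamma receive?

Standard divisor 2967822/29 ≈ 102338.69; standard quotas: Beta 5.418, Gamma 13.510, Eta 10.072.
Rounding down gives 5, 13, 10 = 28 seats, so the divisor must be adjusted.
With modified divisor 96200: modified quotas Beta 5.764, Gamma 14.372, Eta 10.715.
Rounding down: Beta 5, Gamma 14, Eta 10 (total 29).
Gamma receives 14.

14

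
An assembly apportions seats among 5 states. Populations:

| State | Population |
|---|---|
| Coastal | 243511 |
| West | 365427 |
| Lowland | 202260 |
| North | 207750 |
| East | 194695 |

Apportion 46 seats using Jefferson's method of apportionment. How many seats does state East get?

7

Standard divisor 1213643/46 ≈ 26383.543; standard quotas: Coastal 9.230, West 13.851, Lowland 7.666, North 7.874, East 7.379.
Rounding down gives 9, 13, 7, 7, 7 = 43 seats, so the divisor must be adjusted.
With modified divisor 24800: modified quotas Coastal 9.819, West 14.735, Lowland 8.156, North 8.377, East 7.851.
Rounding down: Coastal 9, West 14, Lowland 8, North 8, East 7 (total 46).
East receives 7.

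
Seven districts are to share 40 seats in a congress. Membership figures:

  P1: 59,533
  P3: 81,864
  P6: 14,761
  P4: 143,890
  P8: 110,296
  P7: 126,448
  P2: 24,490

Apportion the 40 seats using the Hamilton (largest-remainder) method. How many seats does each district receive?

Standard divisor: 561282 ÷ 40 ≈ 14032.05.
Standard quotas: P1 4.2426, P3 5.8341, P6 1.0519, P4 10.2544, P8 7.8603, P7 9.0114, P2 1.7453.
Lower quotas: P1 4, P3 5, P6 1, P4 10, P8 7, P7 9, P2 1 (sum 37, leaving 3 seats).
Remainders in descending order: P8 0.8603, P3 0.8341, P2 0.7453, P4 0.2544, P1 0.2426, P6 0.0519, P7 0.0114.
The surplus seats go to P8, P3, P2.

P1: 4, P3: 6, P6: 1, P4: 10, P8: 8, P7: 9, P2: 2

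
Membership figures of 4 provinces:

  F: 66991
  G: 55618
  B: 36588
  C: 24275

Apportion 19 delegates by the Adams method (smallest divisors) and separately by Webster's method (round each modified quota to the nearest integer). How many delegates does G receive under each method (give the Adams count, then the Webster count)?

Adams: F 7, G 5, B 4, C 3.
Webster: F 7, G 6, B 4, C 2.
G gets 5 under Adams and 6 under Webster.

5 and 6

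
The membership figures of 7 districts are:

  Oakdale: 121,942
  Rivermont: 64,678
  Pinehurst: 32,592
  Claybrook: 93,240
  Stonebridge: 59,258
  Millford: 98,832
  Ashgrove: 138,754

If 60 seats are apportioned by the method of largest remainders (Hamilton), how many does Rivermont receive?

The standard divisor is 609296/60 ≈ 10154.933.
Standard quotas: Oakdale 12.0082, Rivermont 6.3691, Pinehurst 3.2095, Claybrook 9.1817, Stonebridge 5.8354, Millford 9.7324, Ashgrove 13.6637.
Lower quotas: Oakdale 12, Rivermont 6, Pinehurst 3, Claybrook 9, Stonebridge 5, Millford 9, Ashgrove 13 (sum 57, leaving 3 seats).
Remainders in descending order: Stonebridge 0.8354, Millford 0.7324, Ashgrove 0.6637, Rivermont 0.3691, Pinehurst 0.2095, Claybrook 0.1817, Oakdale 0.0082.
Largest remainders: Stonebridge, Millford, Ashgrove receive the extra seats.
Rivermont receives 6.

6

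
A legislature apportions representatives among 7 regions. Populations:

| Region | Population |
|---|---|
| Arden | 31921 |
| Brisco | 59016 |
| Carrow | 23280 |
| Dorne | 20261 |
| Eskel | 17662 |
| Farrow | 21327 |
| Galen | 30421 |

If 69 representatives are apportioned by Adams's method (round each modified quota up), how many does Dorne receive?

Standard divisor 203888/69 ≈ 2954.899; standard quotas: Arden 10.803, Brisco 19.972, Carrow 7.878, Dorne 6.857, Eskel 5.977, Farrow 7.218, Galen 10.295.
Rounding up gives 11, 20, 8, 7, 6, 8, 11 = 71 seats, so the divisor must be adjusted.
With modified divisor 3100: modified quotas Arden 10.297, Brisco 19.037, Carrow 7.510, Dorne 6.536, Eskel 5.697, Farrow 6.880, Galen 9.813.
Rounding up: Arden 11, Brisco 20, Carrow 8, Dorne 7, Eskel 6, Farrow 7, Galen 10 (total 69).
Dorne receives 7.

7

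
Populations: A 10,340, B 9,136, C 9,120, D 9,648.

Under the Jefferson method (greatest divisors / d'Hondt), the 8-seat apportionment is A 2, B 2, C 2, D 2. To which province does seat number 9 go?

A

Priority for the next seat is population ÷ (current seats + 1).
Priorities: A 3446.667, B 3045.333, C 3040.000, D 3216.000.
Highest priority: A.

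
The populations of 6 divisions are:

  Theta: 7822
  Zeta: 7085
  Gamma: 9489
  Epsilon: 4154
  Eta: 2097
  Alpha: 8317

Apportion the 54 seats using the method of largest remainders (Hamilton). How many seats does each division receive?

Total 38964; standard divisor 38964/54 ≈ 721.556.
Standard quotas: Theta 10.8405, Zeta 9.8191, Gamma 13.1508, Epsilon 5.7570, Eta 2.9062, Alpha 11.5265.
Lower quotas: Theta 10, Zeta 9, Gamma 13, Epsilon 5, Eta 2, Alpha 11 (sum 50, leaving 4 seats).
Remainders in descending order: Eta 0.9062, Theta 0.8405, Zeta 0.8191, Epsilon 0.7570, Alpha 0.5265, Gamma 0.1508.
The surplus seats go to Eta, Theta, Zeta, Epsilon.

Theta 11, Zeta 10, Gamma 13, Epsilon 6, Eta 3, Alpha 11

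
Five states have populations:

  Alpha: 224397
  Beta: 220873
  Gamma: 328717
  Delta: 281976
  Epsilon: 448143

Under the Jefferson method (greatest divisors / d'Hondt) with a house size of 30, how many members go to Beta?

Standard divisor 1504106/30 ≈ 50136.867; standard quotas: Alpha 4.476, Beta 4.405, Gamma 6.556, Delta 5.624, Epsilon 8.938.
Rounding down gives 4, 4, 6, 5, 8 = 27 seats, so the divisor must be adjusted.
With modified divisor 45900: modified quotas Alpha 4.889, Beta 4.812, Gamma 7.162, Delta 6.143, Epsilon 9.763.
Rounding down: Alpha 4, Beta 4, Gamma 7, Delta 6, Epsilon 9 (total 30).
Beta receives 4.

4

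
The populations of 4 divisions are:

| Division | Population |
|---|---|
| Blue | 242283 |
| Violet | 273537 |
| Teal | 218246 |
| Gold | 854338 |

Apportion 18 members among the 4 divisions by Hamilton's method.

Total 1588404; standard divisor 1588404/18 ≈ 88244.667.
Standard quotas: Blue 2.7456, Violet 3.0998, Teal 2.4732, Gold 9.6815.
Lower quotas: Blue 2, Violet 3, Teal 2, Gold 9 (sum 16, leaving 2 seats).
Remainders in descending order: Blue 0.7456, Gold 0.6815, Teal 0.4732, Violet 0.0998.
Largest remainders: Blue, Gold receive the extra seats.

Blue=3, Violet=3, Teal=2, Gold=10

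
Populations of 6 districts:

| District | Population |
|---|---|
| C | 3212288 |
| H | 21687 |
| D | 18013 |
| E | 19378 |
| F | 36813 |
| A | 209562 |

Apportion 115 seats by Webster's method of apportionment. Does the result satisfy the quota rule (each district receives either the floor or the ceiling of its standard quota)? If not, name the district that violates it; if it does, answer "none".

C

Standard quotas: C 105.014, H 0.709, D 0.589, E 0.633, F 1.203, A 6.851.
Webster allocation: C 104, H 1, D 1, E 1, F 1, A 7.
C has quota 105.014 (lower 105, upper 106) but receives 104 — outside the quota interval.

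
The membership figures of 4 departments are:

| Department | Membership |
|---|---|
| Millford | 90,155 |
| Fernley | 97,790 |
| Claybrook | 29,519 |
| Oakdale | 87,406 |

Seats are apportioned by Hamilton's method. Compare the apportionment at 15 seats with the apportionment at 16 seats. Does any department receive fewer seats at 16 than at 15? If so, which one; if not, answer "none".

Claybrook

At 15 seats: Millford 4, Fernley 5, Claybrook 2, Oakdale 4.
At 16 seats: Millford 5, Fernley 5, Claybrook 1, Oakdale 5.
Claybrook drops from 2 to 1.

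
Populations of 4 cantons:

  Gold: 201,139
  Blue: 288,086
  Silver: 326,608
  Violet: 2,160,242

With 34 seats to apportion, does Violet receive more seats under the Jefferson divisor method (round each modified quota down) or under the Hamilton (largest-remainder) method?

Jefferson

Jefferson: Gold 2, Blue 3, Silver 3, Violet 26.
Hamilton: Gold 2, Blue 3, Silver 4, Violet 25.
Violet gets 26 under Jefferson and 25 under Hamilton.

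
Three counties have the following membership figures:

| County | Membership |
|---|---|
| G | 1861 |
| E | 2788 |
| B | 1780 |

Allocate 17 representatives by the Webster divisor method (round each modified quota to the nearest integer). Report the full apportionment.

G 5; E 7; B 5

Standard divisor 6429/17 ≈ 378.176; standard quotas: G 4.921, E 7.372, B 4.707.
Rounding to the nearest integer gives G 5, E 7, B 5 — total 17, matching the house size, so no adjustment is needed.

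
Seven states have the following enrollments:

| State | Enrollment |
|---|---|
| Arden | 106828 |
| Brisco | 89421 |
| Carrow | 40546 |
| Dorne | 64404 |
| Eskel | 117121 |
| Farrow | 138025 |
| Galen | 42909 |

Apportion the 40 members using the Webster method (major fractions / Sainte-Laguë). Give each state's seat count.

Arden 7, Brisco 6, Carrow 3, Dorne 4, Eskel 8, Farrow 9, Galen 3

Standard divisor 599254/40 ≈ 14981.35; standard quotas: Arden 7.131, Brisco 5.969, Carrow 2.706, Dorne 4.299, Eskel 7.818, Farrow 9.213, Galen 2.864.
Rounding to the nearest integer gives Arden 7, Brisco 6, Carrow 3, Dorne 4, Eskel 8, Farrow 9, Galen 3 — total 40, matching the house size, so no adjustment is needed.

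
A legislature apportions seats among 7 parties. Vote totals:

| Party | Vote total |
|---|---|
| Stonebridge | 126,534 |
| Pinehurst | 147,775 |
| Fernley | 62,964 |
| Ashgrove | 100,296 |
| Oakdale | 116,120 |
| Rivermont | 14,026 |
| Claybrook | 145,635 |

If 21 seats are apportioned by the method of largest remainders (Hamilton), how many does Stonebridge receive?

4

Total 713350; standard divisor 713350/21 ≈ 33969.048.
Standard quotas: Stonebridge 3.7250, Pinehurst 4.3503, Fernley 1.8536, Ashgrove 2.9526, Oakdale 3.4184, Rivermont 0.4129, Claybrook 4.2873.
Lower quotas: Stonebridge 3, Pinehurst 4, Fernley 1, Ashgrove 2, Oakdale 3, Rivermont 0, Claybrook 4 (sum 17, leaving 4 seats).
Remainders in descending order: Ashgrove 0.9526, Fernley 0.8536, Stonebridge 0.7250, Oakdale 0.4184, Rivermont 0.4129, Pinehurst 0.3503, Claybrook 0.2873.
Largest remainders: Ashgrove, Fernley, Stonebridge, Oakdale receive the extra seats.
Stonebridge receives 4.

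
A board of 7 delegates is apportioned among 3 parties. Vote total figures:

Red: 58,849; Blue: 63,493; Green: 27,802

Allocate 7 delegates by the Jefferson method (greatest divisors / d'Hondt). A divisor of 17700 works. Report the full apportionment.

With modified divisor 17700: modified quotas Red 3.325, Blue 3.587, Green 1.571.
Rounding down: Red 3, Blue 3, Green 1 (total 7).

Red 3, Blue 3, Green 1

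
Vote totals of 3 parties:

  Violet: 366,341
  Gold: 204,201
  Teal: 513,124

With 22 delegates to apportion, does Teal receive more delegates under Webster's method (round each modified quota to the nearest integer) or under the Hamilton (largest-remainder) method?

Webster

Webster: Violet 7, Gold 4, Teal 11.
Hamilton: Violet 8, Gold 4, Teal 10.
Teal gets 11 under Webster and 10 under Hamilton.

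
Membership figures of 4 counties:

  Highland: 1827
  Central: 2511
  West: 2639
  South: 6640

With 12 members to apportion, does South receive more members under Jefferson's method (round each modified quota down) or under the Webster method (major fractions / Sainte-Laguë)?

Jefferson: Highland 1, Central 2, West 2, South 7.
Webster: Highland 2, Central 2, West 2, South 6.
South gets 7 under Jefferson and 6 under Webster.

Jefferson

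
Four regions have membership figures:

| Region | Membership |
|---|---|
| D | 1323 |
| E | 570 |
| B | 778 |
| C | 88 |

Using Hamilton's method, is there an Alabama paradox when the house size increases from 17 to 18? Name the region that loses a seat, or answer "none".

C

At 17 seats: D 8, E 3, B 5, C 1.
At 18 seats: D 9, E 4, B 5, C 0.
C drops from 1 to 0.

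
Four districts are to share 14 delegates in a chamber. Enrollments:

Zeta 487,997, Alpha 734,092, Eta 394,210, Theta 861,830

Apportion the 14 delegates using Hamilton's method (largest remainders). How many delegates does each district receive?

Standard divisor: 2478129 ÷ 14 ≈ 177009.214.
Standard quotas: Zeta 2.7569, Alpha 4.1472, Eta 2.2271, Theta 4.8688.
Lower quotas: Zeta 2, Alpha 4, Eta 2, Theta 4 (sum 12, leaving 2 seats).
Remainders in descending order: Theta 0.8688, Zeta 0.7569, Eta 0.2271, Alpha 0.1472.
Largest remainders: Theta, Zeta receive the extra seats.

Zeta 3, Alpha 4, Eta 2, Theta 5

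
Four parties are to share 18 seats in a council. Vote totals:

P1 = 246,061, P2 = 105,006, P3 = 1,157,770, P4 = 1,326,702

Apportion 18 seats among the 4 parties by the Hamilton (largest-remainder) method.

The standard divisor is 2835539/18 ≈ 157529.944.
Standard quotas: P1 1.5620, P2 0.6666, P3 7.3495, P4 8.4219.
Lower quotas: P1 1, P2 0, P3 7, P4 8 (sum 16, leaving 2 seats).
Remainders in descending order: P2 0.6666, P1 0.5620, P4 0.4219, P3 0.3495.
Largest remainders: P2, P1 receive the extra seats.

P1 2, P2 1, P3 7, P4 8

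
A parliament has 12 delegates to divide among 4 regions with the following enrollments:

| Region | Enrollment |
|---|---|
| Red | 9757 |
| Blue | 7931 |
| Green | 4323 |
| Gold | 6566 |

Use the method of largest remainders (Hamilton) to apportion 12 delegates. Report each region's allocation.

Red: 4, Blue: 3, Green: 2, Gold: 3

The standard divisor is 28577/12 ≈ 2381.417.
Standard quotas: Red 4.0971, Blue 3.3304, Green 1.8153, Gold 2.7572.
Lower quotas: Red 4, Blue 3, Green 1, Gold 2 (sum 10, leaving 2 seats).
Remainders in descending order: Green 0.8153, Gold 0.7572, Blue 0.3304, Red 0.0971.
The surplus seats go to Green, Gold.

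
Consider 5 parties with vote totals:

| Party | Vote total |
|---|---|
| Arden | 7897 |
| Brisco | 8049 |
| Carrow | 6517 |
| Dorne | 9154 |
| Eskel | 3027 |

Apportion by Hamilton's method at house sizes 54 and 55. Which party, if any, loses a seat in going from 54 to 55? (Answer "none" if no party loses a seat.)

none

At 54 seats: Arden 12, Brisco 13, Carrow 10, Dorne 14, Eskel 5.
At 55 seats: Arden 13, Brisco 13, Carrow 10, Dorne 14, Eskel 5.
No party's allocation decreased.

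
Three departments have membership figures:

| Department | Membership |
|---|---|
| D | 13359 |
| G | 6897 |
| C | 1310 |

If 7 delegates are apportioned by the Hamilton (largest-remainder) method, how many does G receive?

The standard divisor is 21566/7 ≈ 3080.857.
Standard quotas: D 4.3361, G 2.2387, C 0.4252.
Lower quotas: D 4, G 2, C 0 (sum 6, leaving 1 seat).
Remainders in descending order: C 0.4252, D 0.3361, G 0.2387.
The surplus seat goes to C.
G receives 2.

2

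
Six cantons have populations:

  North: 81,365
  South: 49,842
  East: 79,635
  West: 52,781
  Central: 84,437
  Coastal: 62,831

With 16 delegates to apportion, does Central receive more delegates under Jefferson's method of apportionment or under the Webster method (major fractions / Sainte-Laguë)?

Jefferson

Jefferson: North 3, South 2, East 3, West 2, Central 4, Coastal 2.
Webster: North 3, South 2, East 3, West 2, Central 3, Coastal 3.
Central gets 4 under Jefferson and 3 under Webster.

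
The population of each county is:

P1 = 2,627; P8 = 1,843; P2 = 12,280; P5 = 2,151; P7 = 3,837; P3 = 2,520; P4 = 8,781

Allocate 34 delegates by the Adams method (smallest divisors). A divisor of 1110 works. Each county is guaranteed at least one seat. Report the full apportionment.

With modified divisor 1110: modified quotas P1 2.367, P8 1.660, P2 11.063, P5 1.938, P7 3.457, P3 2.270, P4 7.911.
Rounding up: P1 3, P8 2, P2 12, P5 2, P7 4, P3 3, P4 8 (total 34).

P1 3; P8 2; P2 12; P5 2; P7 4; P3 3; P4 8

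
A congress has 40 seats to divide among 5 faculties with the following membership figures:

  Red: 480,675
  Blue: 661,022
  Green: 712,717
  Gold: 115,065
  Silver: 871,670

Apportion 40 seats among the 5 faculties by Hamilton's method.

Red: 7, Blue: 9, Green: 10, Gold: 2, Silver: 12

Standard divisor: 2841149 ÷ 40 ≈ 71028.725.
Standard quotas: Red 6.7673, Blue 9.3064, Green 10.0342, Gold 1.6200, Silver 12.2721.
Lower quotas: Red 6, Blue 9, Green 10, Gold 1, Silver 12 (sum 38, leaving 2 seats).
Remainders in descending order: Red 0.7673, Gold 0.6200, Blue 0.3064, Silver 0.2721, Green 0.0342.
The surplus seats go to Red, Gold.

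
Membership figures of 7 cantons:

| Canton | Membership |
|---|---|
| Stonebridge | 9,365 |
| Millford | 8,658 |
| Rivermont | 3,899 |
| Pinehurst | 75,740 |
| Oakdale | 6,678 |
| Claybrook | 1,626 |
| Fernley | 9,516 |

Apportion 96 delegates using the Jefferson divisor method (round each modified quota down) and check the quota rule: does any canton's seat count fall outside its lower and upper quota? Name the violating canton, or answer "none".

Pinehurst

Standard quotas: Stonebridge 7.785, Millford 7.197, Rivermont 3.241, Pinehurst 62.963, Oakdale 5.551, Claybrook 1.352, Fernley 7.911.
Jefferson allocation: Stonebridge 8, Millford 7, Rivermont 3, Pinehurst 64, Oakdale 5, Claybrook 1, Fernley 8.
Pinehurst has quota 62.963 (lower 62, upper 63) but receives 64 — outside the quota interval.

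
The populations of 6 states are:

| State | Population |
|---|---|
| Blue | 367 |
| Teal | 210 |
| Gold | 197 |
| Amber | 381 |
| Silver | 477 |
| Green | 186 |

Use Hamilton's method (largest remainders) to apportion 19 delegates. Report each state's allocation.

Blue 4, Teal 2, Gold 2, Amber 4, Silver 5, Green 2

The standard divisor is 1818/19 ≈ 95.684.
Standard quotas: Blue 3.836, Teal 2.195, Gold 2.059, Amber 3.982, Silver 4.985, Green 1.944.
Lower quotas: Blue 3, Teal 2, Gold 2, Amber 3, Silver 4, Green 1 (sum 15, leaving 4 seats).
Remainders in descending order: Silver 0.985, Amber 0.982, Green 0.944, Blue 0.836, Teal 0.195, Gold 0.059.
The surplus seats go to Silver, Amber, Green, Blue.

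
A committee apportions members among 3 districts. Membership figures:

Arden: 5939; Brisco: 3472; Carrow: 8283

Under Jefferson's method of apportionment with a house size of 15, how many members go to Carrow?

Standard divisor 17694/15 ≈ 1179.6; standard quotas: Arden 5.035, Brisco 2.943, Carrow 7.022.
Rounding down gives 5, 2, 7 = 14 seats, so the divisor must be adjusted.
With modified divisor 1100: modified quotas Arden 5.399, Brisco 3.156, Carrow 7.530.
Rounding down: Arden 5, Brisco 3, Carrow 7 (total 15).
Carrow receives 7.

7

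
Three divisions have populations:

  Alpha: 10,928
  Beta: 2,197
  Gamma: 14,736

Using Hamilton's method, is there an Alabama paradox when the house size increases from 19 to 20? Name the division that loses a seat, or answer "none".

At 19 seats: Alpha 7, Beta 2, Gamma 10.
At 20 seats: Alpha 8, Beta 1, Gamma 11.
Beta drops from 2 to 1.

Beta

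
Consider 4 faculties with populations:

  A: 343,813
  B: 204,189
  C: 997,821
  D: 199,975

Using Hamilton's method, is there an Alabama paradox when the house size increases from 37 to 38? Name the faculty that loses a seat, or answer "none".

At 37 seats: A 7, B 5, C 21, D 4.
At 38 seats: A 8, B 4, C 22, D 4.
B drops from 5 to 4.

B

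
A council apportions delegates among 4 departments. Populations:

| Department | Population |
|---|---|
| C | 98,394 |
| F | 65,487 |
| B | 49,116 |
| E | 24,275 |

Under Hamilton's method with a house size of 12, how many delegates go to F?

The standard divisor is 237272/12 ≈ 19772.667.
Standard quotas: C 4.9763, F 3.3120, B 2.4840, E 1.2277.
Lower quotas: C 4, F 3, B 2, E 1 (sum 10, leaving 2 seats).
Remainders in descending order: C 0.9763, B 0.4840, F 0.3120, E 0.2277.
Largest remainders: C, B receive the extra seats.
F receives 3.

3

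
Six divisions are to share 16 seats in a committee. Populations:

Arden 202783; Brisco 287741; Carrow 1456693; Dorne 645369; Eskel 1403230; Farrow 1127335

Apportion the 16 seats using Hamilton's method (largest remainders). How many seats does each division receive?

Standard divisor: 5123151 ÷ 16 ≈ 320196.938.
Standard quotas: Arden 0.6333, Brisco 0.8986, Carrow 4.5494, Dorne 2.0155, Eskel 4.3824, Farrow 3.5208.
Lower quotas: Arden 0, Brisco 0, Carrow 4, Dorne 2, Eskel 4, Farrow 3 (sum 13, leaving 3 seats).
Remainders in descending order: Brisco 0.8986, Arden 0.6333, Carrow 0.5494, Farrow 0.5208, Eskel 0.3824, Dorne 0.0155.
The surplus seats go to Brisco, Arden, Carrow.

Arden: 1; Brisco: 1; Carrow: 5; Dorne: 2; Eskel: 4; Farrow: 3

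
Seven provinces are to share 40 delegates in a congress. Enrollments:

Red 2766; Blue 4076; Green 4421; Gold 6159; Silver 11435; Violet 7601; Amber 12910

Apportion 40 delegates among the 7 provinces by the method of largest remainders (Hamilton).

Total 49368; standard divisor 49368/40 ≈ 1234.2.
Standard quotas: Red 2.2411, Blue 3.3025, Green 3.5821, Gold 4.9903, Silver 9.2651, Violet 6.1586, Amber 10.4602.
Lower quotas: Red 2, Blue 3, Green 3, Gold 4, Silver 9, Violet 6, Amber 10 (sum 37, leaving 3 seats).
Remainders in descending order: Gold 0.9903, Green 0.5821, Amber 0.4602, Blue 0.3025, Silver 0.2651, Red 0.2411, Violet 0.1586.
Largest remainders: Gold, Green, Amber receive the extra seats.

Red: 2, Blue: 3, Green: 4, Gold: 5, Silver: 9, Violet: 6, Amber: 11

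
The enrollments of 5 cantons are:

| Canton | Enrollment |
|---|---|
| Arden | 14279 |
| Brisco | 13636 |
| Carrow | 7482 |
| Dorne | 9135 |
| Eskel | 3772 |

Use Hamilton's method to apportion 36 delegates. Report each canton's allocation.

The standard divisor is 48304/36 ≈ 1341.778.
Standard quotas: Arden 10.6419, Brisco 10.1626, Carrow 5.5762, Dorne 6.8081, Eskel 2.8112.
Lower quotas: Arden 10, Brisco 10, Carrow 5, Dorne 6, Eskel 2 (sum 33, leaving 3 seats).
Remainders in descending order: Eskel 0.8112, Dorne 0.8081, Arden 0.6419, Carrow 0.5762, Brisco 0.1626.
The surplus seats go to Eskel, Dorne, Arden.

Arden: 11; Brisco: 10; Carrow: 5; Dorne: 7; Eskel: 3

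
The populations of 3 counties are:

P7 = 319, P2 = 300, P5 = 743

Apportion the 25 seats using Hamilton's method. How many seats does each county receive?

P7 6; P2 5; P5 14

The standard divisor is 1362/25 ≈ 54.48.
Standard quotas: P7 5.855, P2 5.507, P5 13.638.
Lower quotas: P7 5, P2 5, P5 13 (sum 23, leaving 2 seats).
Remainders in descending order: P7 0.855, P5 0.638, P2 0.507.
Largest remainders: P7, P5 receive the extra seats.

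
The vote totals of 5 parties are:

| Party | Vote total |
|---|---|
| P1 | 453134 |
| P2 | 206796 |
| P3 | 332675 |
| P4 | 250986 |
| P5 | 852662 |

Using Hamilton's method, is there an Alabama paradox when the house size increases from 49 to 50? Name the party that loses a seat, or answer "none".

At 49 seats: P1 10, P2 5, P3 8, P4 6, P5 20.
At 50 seats: P1 11, P2 5, P3 8, P4 6, P5 20.
No party's allocation decreased.

none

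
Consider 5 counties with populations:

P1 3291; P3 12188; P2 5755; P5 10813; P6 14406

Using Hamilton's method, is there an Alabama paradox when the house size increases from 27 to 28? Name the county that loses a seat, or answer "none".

none

At 27 seats: P1 2, P3 7, P2 3, P5 6, P6 9.
At 28 seats: P1 2, P3 7, P2 3, P5 7, P6 9.
No county's allocation decreased.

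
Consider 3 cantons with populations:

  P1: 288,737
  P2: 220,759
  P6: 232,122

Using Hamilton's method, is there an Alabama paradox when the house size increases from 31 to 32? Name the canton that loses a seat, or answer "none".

At 31 seats: P1 12, P2 9, P6 10.
At 32 seats: P1 12, P2 10, P6 10.
No canton's allocation decreased.

none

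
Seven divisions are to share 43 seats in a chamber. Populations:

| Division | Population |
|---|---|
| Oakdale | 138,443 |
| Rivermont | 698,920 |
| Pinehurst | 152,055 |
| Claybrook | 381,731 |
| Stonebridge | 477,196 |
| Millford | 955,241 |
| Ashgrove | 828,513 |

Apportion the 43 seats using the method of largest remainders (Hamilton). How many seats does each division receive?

The standard divisor is 3632099/43 ≈ 84467.419.
Standard quotas: Oakdale 1.6390, Rivermont 8.2744, Pinehurst 1.8002, Claybrook 4.5193, Stonebridge 5.6495, Millford 11.3090, Ashgrove 9.8087.
Lower quotas: Oakdale 1, Rivermont 8, Pinehurst 1, Claybrook 4, Stonebridge 5, Millford 11, Ashgrove 9 (sum 39, leaving 4 seats).
Remainders in descending order: Ashgrove 0.8087, Pinehurst 0.8002, Stonebridge 0.6495, Oakdale 0.6390, Claybrook 0.5193, Millford 0.3090, Rivermont 0.2744.
The surplus seats go to Ashgrove, Pinehurst, Stonebridge, Oakdale.

Oakdale 2, Rivermont 8, Pinehurst 2, Claybrook 4, Stonebridge 6, Millford 11, Ashgrove 10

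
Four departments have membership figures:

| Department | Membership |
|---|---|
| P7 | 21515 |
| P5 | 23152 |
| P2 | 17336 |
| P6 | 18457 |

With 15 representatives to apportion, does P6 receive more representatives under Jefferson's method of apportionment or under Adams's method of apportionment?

Jefferson: P7 4, P5 5, P2 3, P6 3.
Adams: P7 4, P5 4, P2 3, P6 4.
P6 gets 3 under Jefferson and 4 under Adams.

Adams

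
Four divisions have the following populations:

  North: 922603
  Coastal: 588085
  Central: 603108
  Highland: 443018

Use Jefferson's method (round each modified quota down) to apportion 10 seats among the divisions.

Standard divisor 2556814/10 ≈ 255681.4; standard quotas: North 3.608, Coastal 2.300, Central 2.359, Highland 1.733.
Rounding down gives 3, 2, 2, 1 = 8 seats, so the divisor must be adjusted.
With modified divisor 211300: modified quotas North 4.366, Coastal 2.783, Central 2.854, Highland 2.097.
Rounding down: North 4, Coastal 2, Central 2, Highland 2 (total 10).

North 4; Coastal 2; Central 2; Highland 2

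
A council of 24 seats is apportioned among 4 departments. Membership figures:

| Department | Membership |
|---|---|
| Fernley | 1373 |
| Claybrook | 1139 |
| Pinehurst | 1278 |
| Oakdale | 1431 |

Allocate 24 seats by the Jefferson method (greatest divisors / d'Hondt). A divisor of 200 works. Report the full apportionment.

With modified divisor 200: modified quotas Fernley 6.865, Claybrook 5.695, Pinehurst 6.390, Oakdale 7.155.
Rounding down: Fernley 6, Claybrook 5, Pinehurst 6, Oakdale 7 (total 24).

Fernley 6, Claybrook 5, Pinehurst 6, Oakdale 7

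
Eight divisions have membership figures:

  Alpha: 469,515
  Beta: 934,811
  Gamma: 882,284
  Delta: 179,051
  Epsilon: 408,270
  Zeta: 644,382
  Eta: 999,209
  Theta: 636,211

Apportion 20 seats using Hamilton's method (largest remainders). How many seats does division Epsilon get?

Total 5153733; standard divisor 5153733/20 ≈ 257686.65.
Standard quotas: Alpha 1.8220, Beta 3.6277, Gamma 3.4239, Delta 0.6948, Epsilon 1.5844, Zeta 2.5006, Eta 3.8776, Theta 2.4689.
Lower quotas: Alpha 1, Beta 3, Gamma 3, Delta 0, Epsilon 1, Zeta 2, Eta 3, Theta 2 (sum 15, leaving 5 seats).
Remainders in descending order: Eta 0.8776, Alpha 0.8220, Delta 0.6948, Beta 0.6277, Epsilon 0.5844, Zeta 0.5006, Theta 0.4689, Gamma 0.4239.
The surplus seats go to Eta, Alpha, Delta, Beta, Epsilon.
Epsilon receives 2.

2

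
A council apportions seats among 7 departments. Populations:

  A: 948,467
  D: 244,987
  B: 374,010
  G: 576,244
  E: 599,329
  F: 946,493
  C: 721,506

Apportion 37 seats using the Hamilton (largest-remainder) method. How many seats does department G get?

5

Total 4411036; standard divisor 4411036/37 ≈ 119217.189.
Standard quotas: A 7.9558, D 2.0550, B 3.1372, G 4.8336, E 5.0272, F 7.9392, C 6.0520.
Lower quotas: A 7, D 2, B 3, G 4, E 5, F 7, C 6 (sum 34, leaving 3 seats).
Remainders in descending order: A 0.9558, F 0.9392, G 0.8336, B 0.1372, D 0.0550, C 0.0520, E 0.0272.
Largest remainders: A, F, G receive the extra seats.
G receives 5.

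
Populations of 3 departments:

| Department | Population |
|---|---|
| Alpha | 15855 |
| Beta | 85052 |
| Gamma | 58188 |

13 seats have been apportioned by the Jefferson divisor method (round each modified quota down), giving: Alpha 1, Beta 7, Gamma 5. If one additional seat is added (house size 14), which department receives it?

Priority for the next seat is population ÷ (current seats + 1).
Priorities: Alpha 7927.500, Beta 10631.500, Gamma 9698.000.
Highest priority: Beta.

Beta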